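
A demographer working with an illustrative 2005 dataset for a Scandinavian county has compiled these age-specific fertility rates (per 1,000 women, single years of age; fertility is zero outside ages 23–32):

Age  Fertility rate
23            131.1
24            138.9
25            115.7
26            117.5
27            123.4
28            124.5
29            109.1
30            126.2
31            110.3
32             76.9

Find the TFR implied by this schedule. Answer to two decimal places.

Sum of ASFRs = 131.1 + 138.9 + 115.7 + 117.5 + 123.4 + 124.5 + 109.1 + 126.2 + 110.3 + 76.9 = 1173.6
TFR = 1173.6 / 1000 = 1.1736

1.17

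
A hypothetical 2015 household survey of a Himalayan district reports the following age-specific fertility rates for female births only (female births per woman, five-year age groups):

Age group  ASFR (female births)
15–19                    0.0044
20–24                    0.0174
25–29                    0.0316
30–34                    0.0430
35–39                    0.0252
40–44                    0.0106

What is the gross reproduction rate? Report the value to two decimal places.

Sum of female ASFRs = 0.0044 + 0.0174 + 0.0316 + 0.0430 + 0.0252 + 0.0106 = 0.1322
GRR = 5 × 0.1322 = 0.661

0.66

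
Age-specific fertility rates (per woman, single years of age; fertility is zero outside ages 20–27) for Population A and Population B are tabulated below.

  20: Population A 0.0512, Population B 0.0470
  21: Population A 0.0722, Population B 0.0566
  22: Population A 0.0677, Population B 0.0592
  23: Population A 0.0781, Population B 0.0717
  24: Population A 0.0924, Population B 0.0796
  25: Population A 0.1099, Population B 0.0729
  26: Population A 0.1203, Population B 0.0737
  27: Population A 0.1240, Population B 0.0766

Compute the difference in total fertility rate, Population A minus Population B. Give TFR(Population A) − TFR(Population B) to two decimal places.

0.18

Population A:
  Sum of ASFRs = 0.0512 + 0.0722 + 0.0677 + 0.0781 + 0.0924 + 0.1099 + 0.1203 + 0.1240 = 0.7158
  TFR = 0.7158
Population B:
  Sum of ASFRs = 0.0470 + 0.0566 + 0.0592 + 0.0717 + 0.0796 + 0.0729 + 0.0737 + 0.0766 = 0.5373
  TFR = 0.5373
Difference = 0.7158 − 0.5373 = 0.1785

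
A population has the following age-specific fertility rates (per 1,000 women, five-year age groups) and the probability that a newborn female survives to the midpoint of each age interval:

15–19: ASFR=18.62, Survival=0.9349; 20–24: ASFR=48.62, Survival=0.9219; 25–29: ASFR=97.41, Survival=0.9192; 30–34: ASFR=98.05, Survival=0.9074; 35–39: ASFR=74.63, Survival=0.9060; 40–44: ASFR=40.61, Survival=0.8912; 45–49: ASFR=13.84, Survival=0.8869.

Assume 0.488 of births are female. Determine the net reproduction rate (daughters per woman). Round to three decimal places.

0.871

Proportion female at birth = 0.488.
Weighting each age-specific rate by interval width and survival:
  15–19: 5 × 18.62/1000 × 0.9349 = 0.08704
  20–24: 5 × 48.62/1000 × 0.9219 = 0.22411
  25–29: 5 × 97.41/1000 × 0.9192 = 0.44770
  30–34: 5 × 98.05/1000 × 0.9074 = 0.44485
  35–39: 5 × 74.63/1000 × 0.9060 = 0.33807
  40–44: 5 × 40.61/1000 × 0.8912 = 0.18096
  45–49: 5 × 13.84/1000 × 0.8869 = 0.06137
Sum = 1.78410
NRR = 0.488 × 1.78410 = 0.87064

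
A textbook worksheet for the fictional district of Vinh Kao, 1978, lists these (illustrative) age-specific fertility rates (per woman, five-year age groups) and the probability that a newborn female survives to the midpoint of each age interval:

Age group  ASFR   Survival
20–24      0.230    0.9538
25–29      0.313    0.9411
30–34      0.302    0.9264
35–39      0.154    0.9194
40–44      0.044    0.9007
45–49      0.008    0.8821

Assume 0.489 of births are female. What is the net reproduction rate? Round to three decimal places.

Proportion female at birth = 0.489.
Survival-weighted fertility by age (5·fₓ·Sₓ):
  20–24: 5 × 0.230 × 0.9538 = 1.09687
  25–29: 5 × 0.313 × 0.9411 = 1.47282
  30–34: 5 × 0.302 × 0.9264 = 1.39886
  35–39: 5 × 0.154 × 0.9194 = 0.70794
  40–44: 5 × 0.044 × 0.9007 = 0.19815
  45–49: 5 × 0.008 × 0.8821 = 0.03528
Sum = 4.90992
NRR = 0.489 × 4.90992 = 2.40095
NRR > 1, so each generation more than replaces itself.

2.401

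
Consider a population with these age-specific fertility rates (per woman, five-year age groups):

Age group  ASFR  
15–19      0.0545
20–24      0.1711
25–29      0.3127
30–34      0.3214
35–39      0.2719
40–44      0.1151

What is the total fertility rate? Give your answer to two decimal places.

Sum of ASFRs = 0.0545 + 0.1711 + 0.3127 + 0.3214 + 0.2719 + 0.1151 = 1.2467
TFR = 5 × 1.2467 = 6.2335

6.23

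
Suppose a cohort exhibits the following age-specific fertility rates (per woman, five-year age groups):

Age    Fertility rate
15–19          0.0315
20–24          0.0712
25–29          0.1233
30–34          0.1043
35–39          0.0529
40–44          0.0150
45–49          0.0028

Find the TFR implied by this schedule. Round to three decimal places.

Sum of ASFRs = 0.0315 + 0.0712 + 0.1233 + 0.1043 + 0.0529 + 0.0150 + 0.0028 = 0.4010
TFR = 5 × 0.4010 = 2.005

2.005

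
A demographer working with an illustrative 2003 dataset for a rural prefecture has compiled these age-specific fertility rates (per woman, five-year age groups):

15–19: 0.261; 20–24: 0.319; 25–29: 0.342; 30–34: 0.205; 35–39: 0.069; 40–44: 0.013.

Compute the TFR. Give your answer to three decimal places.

Sum of ASFRs = 0.261 + 0.319 + 0.342 + 0.205 + 0.069 + 0.013 = 1.209
TFR = 5 × 1.209 = 6.045

6.045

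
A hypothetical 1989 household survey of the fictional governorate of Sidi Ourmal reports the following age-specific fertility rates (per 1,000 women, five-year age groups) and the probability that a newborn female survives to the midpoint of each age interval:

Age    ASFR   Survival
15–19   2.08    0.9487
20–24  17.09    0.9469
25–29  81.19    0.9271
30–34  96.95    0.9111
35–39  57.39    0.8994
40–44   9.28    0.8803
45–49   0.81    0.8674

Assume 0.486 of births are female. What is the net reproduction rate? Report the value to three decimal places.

0.589

Proportion female at birth = 0.486.
Each age group contributes 5 × ASFR × survival:
  15–19: 5 × 2.08/1000 × 0.9487 = 0.00987
  20–24: 5 × 17.09/1000 × 0.9469 = 0.08091
  25–29: 5 × 81.19/1000 × 0.9271 = 0.37636
  30–34: 5 × 96.95/1000 × 0.9111 = 0.44166
  35–39: 5 × 57.39/1000 × 0.8994 = 0.25808
  40–44: 5 × 9.28/1000 × 0.8803 = 0.04085
  45–49: 5 × 0.81/1000 × 0.8674 = 0.00351
Sum = 1.21124
NRR = 0.486 × 1.21124 = 0.58866
NRR < 1, so the cohort does not fully replace itself.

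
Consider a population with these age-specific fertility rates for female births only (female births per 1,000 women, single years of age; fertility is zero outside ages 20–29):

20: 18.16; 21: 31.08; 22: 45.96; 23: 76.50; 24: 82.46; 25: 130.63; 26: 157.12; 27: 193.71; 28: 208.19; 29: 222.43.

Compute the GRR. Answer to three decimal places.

1.166

Sum of female ASFRs = 18.16 + 31.08 + 45.96 + 76.50 + 82.46 + 130.63 + 157.12 + 193.71 + 208.19 + 222.43 = 1166.24
GRR = 1166.24 / 1000 = 1.16624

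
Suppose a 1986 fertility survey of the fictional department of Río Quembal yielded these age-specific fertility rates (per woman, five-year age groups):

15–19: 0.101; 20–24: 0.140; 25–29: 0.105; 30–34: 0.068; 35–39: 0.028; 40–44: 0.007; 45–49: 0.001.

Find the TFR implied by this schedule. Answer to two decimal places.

2.25

Sum of ASFRs = 0.101 + 0.140 + 0.105 + 0.068 + 0.028 + 0.007 + 0.001 = 0.450
TFR = 5 × 0.450 = 2.25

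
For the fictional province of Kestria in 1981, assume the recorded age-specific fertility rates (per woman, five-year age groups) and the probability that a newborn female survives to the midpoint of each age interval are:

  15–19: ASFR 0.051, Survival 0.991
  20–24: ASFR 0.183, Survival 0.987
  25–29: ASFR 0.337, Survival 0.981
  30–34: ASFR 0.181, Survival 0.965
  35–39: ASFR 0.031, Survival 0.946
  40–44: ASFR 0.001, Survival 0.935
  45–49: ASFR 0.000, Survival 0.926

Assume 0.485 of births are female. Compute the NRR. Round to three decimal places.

1.859

Proportion female at birth = 0.485.
Weighting each age-specific rate by interval width and survival:
  15–19: 5 × 0.051 × 0.991 = 0.25271
  20–24: 5 × 0.183 × 0.987 = 0.90311
  25–29: 5 × 0.337 × 0.981 = 1.65299
  30–34: 5 × 0.181 × 0.965 = 0.87333
  35–39: 5 × 0.031 × 0.946 = 0.14663
  40–44: 5 × 0.001 × 0.935 = 0.00468
  45–49: 5 × 0.000 × 0.926 = 0.00000
Sum = 3.83345
NRR = 0.485 × 3.83345 = 1.85922
NRR > 1, so each generation more than replaces itself.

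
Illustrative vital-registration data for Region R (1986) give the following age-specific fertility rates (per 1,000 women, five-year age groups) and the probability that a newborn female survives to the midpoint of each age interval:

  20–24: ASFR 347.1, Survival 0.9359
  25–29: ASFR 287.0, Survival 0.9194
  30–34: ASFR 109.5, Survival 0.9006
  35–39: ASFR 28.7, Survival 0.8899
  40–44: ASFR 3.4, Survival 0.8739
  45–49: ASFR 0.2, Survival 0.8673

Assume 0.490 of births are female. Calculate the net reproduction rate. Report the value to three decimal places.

1.754

Proportion female at birth = 0.490.
Survival-weighted fertility by age (5·fₓ·Sₓ):
  20–24: 5 × 347.1/1000 × 0.9359 = 1.62425
  25–29: 5 × 287.0/1000 × 0.9194 = 1.31934
  30–34: 5 × 109.5/1000 × 0.9006 = 0.49308
  35–39: 5 × 28.7/1000 × 0.8899 = 0.12770
  40–44: 5 × 3.4/1000 × 0.8739 = 0.01486
  45–49: 5 × 0.2/1000 × 0.8673 = 0.00087
Sum = 3.58010
NRR = 0.490 × 3.58010 = 1.75425
With NRR above 1 the population is above replacement fertility.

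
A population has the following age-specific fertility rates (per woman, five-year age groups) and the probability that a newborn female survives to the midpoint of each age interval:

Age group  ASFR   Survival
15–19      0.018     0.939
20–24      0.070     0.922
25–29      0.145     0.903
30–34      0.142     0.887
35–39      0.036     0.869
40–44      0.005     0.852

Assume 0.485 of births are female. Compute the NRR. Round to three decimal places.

0.907

Proportion female at birth = 0.485.
Each age group contributes 5 × ASFR × survival:
  15–19: 5 × 0.018 × 0.939 = 0.08451
  20–24: 5 × 0.070 × 0.922 = 0.32270
  25–29: 5 × 0.145 × 0.903 = 0.65468
  30–34: 5 × 0.142 × 0.887 = 0.62977
  35–39: 5 × 0.036 × 0.869 = 0.15642
  40–44: 5 × 0.005 × 0.852 = 0.02130
Sum = 1.86938
NRR = 0.485 × 1.86938 = 0.90665
With NRR below 1 the population is below replacement fertility.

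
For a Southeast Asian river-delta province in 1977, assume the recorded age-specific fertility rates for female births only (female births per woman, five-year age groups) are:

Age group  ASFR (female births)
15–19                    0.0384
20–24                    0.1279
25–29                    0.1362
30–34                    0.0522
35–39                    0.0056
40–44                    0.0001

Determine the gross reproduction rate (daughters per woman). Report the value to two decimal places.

Sum of female ASFRs = 0.0384 + 0.1279 + 0.1362 + 0.0522 + 0.0056 + 0.0001 = 0.3604
GRR = 5 × 0.3604 = 1.802

1.80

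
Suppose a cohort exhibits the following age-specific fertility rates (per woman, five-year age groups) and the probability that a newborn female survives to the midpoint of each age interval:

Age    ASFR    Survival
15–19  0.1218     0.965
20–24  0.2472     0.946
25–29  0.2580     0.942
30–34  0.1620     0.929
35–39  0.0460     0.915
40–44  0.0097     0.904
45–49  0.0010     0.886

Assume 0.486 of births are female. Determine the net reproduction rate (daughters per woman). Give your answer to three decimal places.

Proportion female at birth = 0.486.
Each age group contributes 5 × ASFR × survival:
  15–19: 5 × 0.1218 × 0.965 = 0.58769
  20–24: 5 × 0.2472 × 0.946 = 1.16926
  25–29: 5 × 0.2580 × 0.942 = 1.21518
  30–34: 5 × 0.1620 × 0.929 = 0.75249
  35–39: 5 × 0.0460 × 0.915 = 0.21045
  40–44: 5 × 0.0097 × 0.904 = 0.04384
  45–49: 5 × 0.0010 × 0.886 = 0.00443
Sum = 3.98334
NRR = 0.486 × 3.98334 = 1.93590
An NRR exceeding 1 indicates intrinsic growth under these rates.

1.936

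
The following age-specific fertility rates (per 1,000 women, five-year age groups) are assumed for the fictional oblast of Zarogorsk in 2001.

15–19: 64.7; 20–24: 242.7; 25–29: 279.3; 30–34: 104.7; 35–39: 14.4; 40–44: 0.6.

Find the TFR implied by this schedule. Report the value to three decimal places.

3.532

Sum of ASFRs = 64.7 + 242.7 + 279.3 + 104.7 + 14.4 + 0.6 = 706.4
TFR = 5 × 706.4 / 1000 = 3.532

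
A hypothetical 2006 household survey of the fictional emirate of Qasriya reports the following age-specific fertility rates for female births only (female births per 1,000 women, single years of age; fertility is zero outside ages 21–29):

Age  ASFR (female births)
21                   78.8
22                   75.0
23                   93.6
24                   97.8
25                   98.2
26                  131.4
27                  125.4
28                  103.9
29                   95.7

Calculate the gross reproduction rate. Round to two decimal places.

0.90

Sum of female ASFRs = 78.8 + 75.0 + 93.6 + 97.8 + 98.2 + 131.4 + 125.4 + 103.9 + 95.7 = 899.8
GRR = 899.8 / 1000 = 0.8998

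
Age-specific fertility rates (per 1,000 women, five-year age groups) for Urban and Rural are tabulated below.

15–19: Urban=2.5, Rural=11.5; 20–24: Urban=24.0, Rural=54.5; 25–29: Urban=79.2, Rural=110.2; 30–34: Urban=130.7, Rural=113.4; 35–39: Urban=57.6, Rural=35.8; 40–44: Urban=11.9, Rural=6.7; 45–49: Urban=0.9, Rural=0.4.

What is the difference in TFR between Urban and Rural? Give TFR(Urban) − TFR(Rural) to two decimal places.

-0.13

Urban:
  Sum of ASFRs = 2.5 + 24.0 + 79.2 + 130.7 + 57.6 + 11.9 + 0.9 = 306.8
  TFR = 5 × 306.8 / 1000 = 1.534
Rural:
  Sum of ASFRs = 11.5 + 54.5 + 110.2 + 113.4 + 35.8 + 6.7 + 0.4 = 332.5
  TFR = 5 × 332.5 / 1000 = 1.6625
Difference = 1.534 − 1.6625 = -0.1285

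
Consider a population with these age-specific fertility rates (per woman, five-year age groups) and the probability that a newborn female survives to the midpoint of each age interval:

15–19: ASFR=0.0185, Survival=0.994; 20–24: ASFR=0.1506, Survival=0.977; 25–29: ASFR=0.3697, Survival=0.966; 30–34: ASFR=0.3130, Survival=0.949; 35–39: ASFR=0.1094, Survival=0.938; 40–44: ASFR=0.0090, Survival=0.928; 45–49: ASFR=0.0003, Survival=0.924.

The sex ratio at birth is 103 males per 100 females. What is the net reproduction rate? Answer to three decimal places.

Proportion female at birth = 100 / (100 + 103) = 0.49261.
Each age group contributes 5 × ASFR × survival:
  15–19: 5 × 0.0185 × 0.994 = 0.09195
  20–24: 5 × 0.1506 × 0.977 = 0.73568
  25–29: 5 × 0.3697 × 0.966 = 1.78565
  30–34: 5 × 0.3130 × 0.949 = 1.48519
  35–39: 5 × 0.1094 × 0.938 = 0.51309
  40–44: 5 × 0.0090 × 0.928 = 0.04176
  45–49: 5 × 0.0003 × 0.924 = 0.00139
Sum = 4.65471
NRR = 0.49261 × 4.65471 = 2.29296
An NRR exceeding 1 indicates intrinsic growth under these rates.

2.293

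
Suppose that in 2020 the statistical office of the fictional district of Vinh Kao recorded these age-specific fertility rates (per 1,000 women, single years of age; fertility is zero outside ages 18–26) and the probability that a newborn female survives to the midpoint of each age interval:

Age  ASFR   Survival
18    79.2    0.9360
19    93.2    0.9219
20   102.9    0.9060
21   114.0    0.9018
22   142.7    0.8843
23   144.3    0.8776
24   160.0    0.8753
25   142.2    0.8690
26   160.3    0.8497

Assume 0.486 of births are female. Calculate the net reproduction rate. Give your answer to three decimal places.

0.490

Proportion female at birth = 0.486.
Each age group contributes 1 × ASFR × survival:
  18: 1 × 79.2/1000 × 0.9360 = 0.07413
  19: 1 × 93.2/1000 × 0.9219 = 0.08592
  20: 1 × 102.9/1000 × 0.9060 = 0.09323
  21: 1 × 114.0/1000 × 0.9018 = 0.10281
  22: 1 × 142.7/1000 × 0.8843 = 0.12619
  23: 1 × 144.3/1000 × 0.8776 = 0.12664
  24: 1 × 160.0/1000 × 0.8753 = 0.14005
  25: 1 × 142.2/1000 × 0.8690 = 0.12357
  26: 1 × 160.3/1000 × 0.8497 = 0.13621
Sum = 1.00875
NRR = 0.486 × 1.00875 = 0.49025
NRR < 1, so the cohort does not fully replace itself.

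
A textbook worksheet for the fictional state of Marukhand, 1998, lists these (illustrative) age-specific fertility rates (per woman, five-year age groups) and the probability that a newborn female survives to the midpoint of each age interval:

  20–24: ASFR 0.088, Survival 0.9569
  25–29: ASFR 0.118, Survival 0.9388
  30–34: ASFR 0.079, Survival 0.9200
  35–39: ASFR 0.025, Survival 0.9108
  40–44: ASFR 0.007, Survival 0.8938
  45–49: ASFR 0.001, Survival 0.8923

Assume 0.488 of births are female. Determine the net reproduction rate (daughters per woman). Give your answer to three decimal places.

Proportion female at birth = 0.488.
Weighting each age-specific rate by interval width and survival:
  20–24: 5 × 0.088 × 0.9569 = 0.42104
  25–29: 5 × 0.118 × 0.9388 = 0.55389
  30–34: 5 × 0.079 × 0.9200 = 0.36340
  35–39: 5 × 0.025 × 0.9108 = 0.11385
  40–44: 5 × 0.007 × 0.8938 = 0.03128
  45–49: 5 × 0.001 × 0.8923 = 0.00446
Sum = 1.48792
NRR = 0.488 × 1.48792 = 0.72610
NRR < 1, so the cohort does not fully replace itself.

0.726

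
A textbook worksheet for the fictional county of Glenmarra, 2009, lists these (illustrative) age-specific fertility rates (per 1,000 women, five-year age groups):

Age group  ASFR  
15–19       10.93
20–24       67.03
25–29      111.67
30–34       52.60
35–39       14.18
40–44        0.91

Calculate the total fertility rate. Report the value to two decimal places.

Sum of ASFRs = 10.93 + 67.03 + 111.67 + 52.60 + 14.18 + 0.91 = 257.32
TFR = 5 × 257.32 / 1000 = 1.2866

1.29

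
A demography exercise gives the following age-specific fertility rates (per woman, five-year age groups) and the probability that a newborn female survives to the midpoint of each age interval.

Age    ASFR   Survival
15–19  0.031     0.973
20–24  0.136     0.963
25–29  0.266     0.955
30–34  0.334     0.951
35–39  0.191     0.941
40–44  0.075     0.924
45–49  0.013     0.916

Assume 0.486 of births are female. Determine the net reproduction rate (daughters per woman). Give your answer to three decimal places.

Proportion female at birth = 0.486.
Weighting each age-specific rate by interval width and survival:
  15–19: 5 × 0.031 × 0.973 = 0.15082
  20–24: 5 × 0.136 × 0.963 = 0.65484
  25–29: 5 × 0.266 × 0.955 = 1.27015
  30–34: 5 × 0.334 × 0.951 = 1.58817
  35–39: 5 × 0.191 × 0.941 = 0.89866
  40–44: 5 × 0.075 × 0.924 = 0.34650
  45–49: 5 × 0.013 × 0.916 = 0.05954
Sum = 4.96868
NRR = 0.486 × 4.96868 = 2.41478

2.415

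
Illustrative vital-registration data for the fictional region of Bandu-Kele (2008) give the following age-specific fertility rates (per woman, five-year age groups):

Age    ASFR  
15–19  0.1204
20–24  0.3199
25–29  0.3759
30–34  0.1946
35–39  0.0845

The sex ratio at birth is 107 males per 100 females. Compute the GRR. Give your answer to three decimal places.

2.646

Proportion female at birth = 100 / (100 + 107) = 0.48309.
Sum of ASFRs = 0.1204 + 0.3199 + 0.3759 + 0.1946 + 0.0845 = 1.0953
TFR = 5 × 1.0953 = 5.4765
GRR = 0.48309 × 5.4765 = 2.64564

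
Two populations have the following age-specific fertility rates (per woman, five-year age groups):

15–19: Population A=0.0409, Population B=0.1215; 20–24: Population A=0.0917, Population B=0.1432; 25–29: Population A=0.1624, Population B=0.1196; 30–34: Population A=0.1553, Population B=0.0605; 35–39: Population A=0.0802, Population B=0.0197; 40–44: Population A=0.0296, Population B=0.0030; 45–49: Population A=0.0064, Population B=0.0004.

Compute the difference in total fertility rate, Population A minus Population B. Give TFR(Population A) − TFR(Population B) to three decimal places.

Population A:
  Sum of ASFRs = 0.0409 + 0.0917 + 0.1624 + 0.1553 + 0.0802 + 0.0296 + 0.0064 = 0.5665
  TFR = 5 × 0.5665 = 2.8325
Population B:
  Sum of ASFRs = 0.1215 + 0.1432 + 0.1196 + 0.0605 + 0.0197 + 0.0030 + 0.0004 = 0.4679
  TFR = 5 × 0.4679 = 2.3395
Difference = 2.8325 − 2.3395 = 0.493

0.493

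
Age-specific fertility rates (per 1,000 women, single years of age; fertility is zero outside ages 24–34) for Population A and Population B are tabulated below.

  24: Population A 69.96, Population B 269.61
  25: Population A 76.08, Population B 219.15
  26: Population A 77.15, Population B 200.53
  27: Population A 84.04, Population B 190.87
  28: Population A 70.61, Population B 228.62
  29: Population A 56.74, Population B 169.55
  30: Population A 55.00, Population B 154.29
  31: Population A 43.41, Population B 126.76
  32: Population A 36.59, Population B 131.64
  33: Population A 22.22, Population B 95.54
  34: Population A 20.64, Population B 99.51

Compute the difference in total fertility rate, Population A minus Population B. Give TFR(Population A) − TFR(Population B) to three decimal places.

-1.274

Population A:
  Sum of ASFRs = 69.96 + 76.08 + 77.15 + 84.04 + 70.61 + 56.74 + 55.00 + 43.41 + 36.59 + 22.22 + 20.64 = 612.44
  TFR = 612.44 / 1000 = 0.61244
Population B:
  Sum of ASFRs = 269.61 + 219.15 + 200.53 + 190.87 + 228.62 + 169.55 + 154.29 + 126.76 + 131.64 + 95.54 + 99.51 = 1886.07
  TFR = 1886.07 / 1000 = 1.88607
Difference = 0.61244 − 1.88607 = -1.27363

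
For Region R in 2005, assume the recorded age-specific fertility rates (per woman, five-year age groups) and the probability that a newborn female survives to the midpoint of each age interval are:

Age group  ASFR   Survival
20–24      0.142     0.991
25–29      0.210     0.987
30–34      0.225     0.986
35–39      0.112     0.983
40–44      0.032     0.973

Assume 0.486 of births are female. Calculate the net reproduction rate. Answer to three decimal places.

Proportion female at birth = 0.486.
Weighting each age-specific rate by interval width and survival:
  20–24: 5 × 0.142 × 0.991 = 0.70361
  25–29: 5 × 0.210 × 0.987 = 1.03635
  30–34: 5 × 0.225 × 0.986 = 1.10925
  35–39: 5 × 0.112 × 0.983 = 0.55048
  40–44: 5 × 0.032 × 0.973 = 0.15568
Sum = 3.55537
NRR = 0.486 × 3.55537 = 1.72791

1.728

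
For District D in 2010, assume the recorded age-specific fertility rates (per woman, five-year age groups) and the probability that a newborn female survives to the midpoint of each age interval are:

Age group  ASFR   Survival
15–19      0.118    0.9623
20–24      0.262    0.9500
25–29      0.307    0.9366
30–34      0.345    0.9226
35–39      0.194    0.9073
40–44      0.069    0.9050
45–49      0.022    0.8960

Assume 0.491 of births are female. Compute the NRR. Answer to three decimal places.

3.011

Proportion female at birth = 0.491.
Survival-weighted fertility by age (5·fₓ·Sₓ):
  15–19: 5 × 0.118 × 0.9623 = 0.56776
  20–24: 5 × 0.262 × 0.9500 = 1.24450
  25–29: 5 × 0.307 × 0.9366 = 1.43768
  30–34: 5 × 0.345 × 0.9226 = 1.59149
  35–39: 5 × 0.194 × 0.9073 = 0.88008
  40–44: 5 × 0.069 × 0.9050 = 0.31223
  45–49: 5 × 0.022 × 0.8960 = 0.09856
Sum = 6.13230
NRR = 0.491 × 6.13230 = 3.01096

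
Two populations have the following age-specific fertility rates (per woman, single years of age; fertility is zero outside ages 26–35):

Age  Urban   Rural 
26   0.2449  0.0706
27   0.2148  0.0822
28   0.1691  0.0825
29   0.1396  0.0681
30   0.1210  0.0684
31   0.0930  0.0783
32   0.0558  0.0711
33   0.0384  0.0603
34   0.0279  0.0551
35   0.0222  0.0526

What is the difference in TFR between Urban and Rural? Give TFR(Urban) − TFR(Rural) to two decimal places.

Urban:
  Sum of ASFRs = 0.2449 + 0.2148 + 0.1691 + 0.1396 + 0.1210 + 0.0930 + 0.0558 + 0.0384 + 0.0279 + 0.0222 = 1.1267
  TFR = 1.1267
Rural:
  Sum of ASFRs = 0.0706 + 0.0822 + 0.0825 + 0.0681 + 0.0684 + 0.0783 + 0.0711 + 0.0603 + 0.0551 + 0.0526 = 0.6892
  TFR = 0.6892
Difference = 1.1267 − 0.6892 = 0.4375

0.44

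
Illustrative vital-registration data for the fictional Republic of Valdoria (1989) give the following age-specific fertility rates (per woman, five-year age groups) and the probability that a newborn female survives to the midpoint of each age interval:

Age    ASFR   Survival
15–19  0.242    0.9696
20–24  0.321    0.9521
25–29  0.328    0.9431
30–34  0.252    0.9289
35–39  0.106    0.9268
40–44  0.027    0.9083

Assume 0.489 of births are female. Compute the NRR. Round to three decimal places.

2.950

Proportion female at birth = 0.489.
Weighting each age-specific rate by interval width and survival:
  15–19: 5 × 0.242 × 0.9696 = 1.17322
  20–24: 5 × 0.321 × 0.9521 = 1.52812
  25–29: 5 × 0.328 × 0.9431 = 1.54668
  30–34: 5 × 0.252 × 0.9289 = 1.17041
  35–39: 5 × 0.106 × 0.9268 = 0.49120
  40–44: 5 × 0.027 × 0.9083 = 0.12262
Sum = 6.03225
NRR = 0.489 × 6.03225 = 2.94977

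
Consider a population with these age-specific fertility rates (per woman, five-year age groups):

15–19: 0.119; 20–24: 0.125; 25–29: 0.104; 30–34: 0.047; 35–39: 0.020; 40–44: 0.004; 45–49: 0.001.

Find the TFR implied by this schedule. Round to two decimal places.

2.10

Sum of ASFRs = 0.119 + 0.125 + 0.104 + 0.047 + 0.020 + 0.004 + 0.001 = 0.420
TFR = 5 × 0.420 = 2.1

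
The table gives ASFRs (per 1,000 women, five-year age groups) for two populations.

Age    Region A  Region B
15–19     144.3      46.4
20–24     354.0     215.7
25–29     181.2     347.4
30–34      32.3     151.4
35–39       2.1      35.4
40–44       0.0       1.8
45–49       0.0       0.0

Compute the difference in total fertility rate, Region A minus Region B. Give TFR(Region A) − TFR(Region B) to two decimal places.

Region A:
  Sum of ASFRs = 144.3 + 354.0 + 181.2 + 32.3 + 2.1 + 0.0 + 0.0 = 713.9
  TFR = 5 × 713.9 / 1000 = 3.5695
Region B:
  Sum of ASFRs = 46.4 + 215.7 + 347.4 + 151.4 + 35.4 + 1.8 + 0.0 = 798.1
  TFR = 5 × 798.1 / 1000 = 3.9905
Difference = 3.5695 − 3.9905 = -0.421

-0.42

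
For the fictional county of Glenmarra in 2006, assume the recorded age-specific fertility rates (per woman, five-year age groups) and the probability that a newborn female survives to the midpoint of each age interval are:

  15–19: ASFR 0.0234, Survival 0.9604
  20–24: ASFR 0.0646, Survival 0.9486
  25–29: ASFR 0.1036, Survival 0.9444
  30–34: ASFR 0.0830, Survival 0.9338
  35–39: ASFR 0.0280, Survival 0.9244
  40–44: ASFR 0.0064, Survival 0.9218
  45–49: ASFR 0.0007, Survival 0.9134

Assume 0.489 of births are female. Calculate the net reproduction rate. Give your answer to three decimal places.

0.713

Proportion female at birth = 0.489.
Weighting each age-specific rate by interval width and survival:
  15–19: 5 × 0.0234 × 0.9604 = 0.11237
  20–24: 5 × 0.0646 × 0.9486 = 0.30640
  25–29: 5 × 0.1036 × 0.9444 = 0.48920
  30–34: 5 × 0.0830 × 0.9338 = 0.38753
  35–39: 5 × 0.0280 × 0.9244 = 0.12942
  40–44: 5 × 0.0064 × 0.9218 = 0.02950
  45–49: 5 × 0.0007 × 0.9134 = 0.00320
Sum = 1.45762
NRR = 0.489 × 1.45762 = 0.71278
With NRR below 1 the population is below replacement fertility.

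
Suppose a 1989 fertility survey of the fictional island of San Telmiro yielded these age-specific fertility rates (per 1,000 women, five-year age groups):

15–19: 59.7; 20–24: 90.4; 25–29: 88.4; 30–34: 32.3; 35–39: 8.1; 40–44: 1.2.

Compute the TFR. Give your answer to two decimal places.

Sum of ASFRs = 59.7 + 90.4 + 88.4 + 32.3 + 8.1 + 1.2 = 280.1
TFR = 5 × 280.1 / 1000 = 1.4005

1.40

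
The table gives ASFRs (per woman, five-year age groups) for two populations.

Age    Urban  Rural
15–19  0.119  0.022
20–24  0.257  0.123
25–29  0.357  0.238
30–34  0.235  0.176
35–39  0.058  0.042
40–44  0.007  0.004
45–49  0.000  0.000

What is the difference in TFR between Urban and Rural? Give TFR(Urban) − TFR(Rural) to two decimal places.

Urban:
  Sum of ASFRs = 0.119 + 0.257 + 0.357 + 0.235 + 0.058 + 0.007 + 0.000 = 1.033
  TFR = 5 × 1.033 = 5.165
Rural:
  Sum of ASFRs = 0.022 + 0.123 + 0.238 + 0.176 + 0.042 + 0.004 + 0.000 = 0.605
  TFR = 5 × 0.605 = 3.025
Difference = 5.165 − 3.025 = 2.14

2.14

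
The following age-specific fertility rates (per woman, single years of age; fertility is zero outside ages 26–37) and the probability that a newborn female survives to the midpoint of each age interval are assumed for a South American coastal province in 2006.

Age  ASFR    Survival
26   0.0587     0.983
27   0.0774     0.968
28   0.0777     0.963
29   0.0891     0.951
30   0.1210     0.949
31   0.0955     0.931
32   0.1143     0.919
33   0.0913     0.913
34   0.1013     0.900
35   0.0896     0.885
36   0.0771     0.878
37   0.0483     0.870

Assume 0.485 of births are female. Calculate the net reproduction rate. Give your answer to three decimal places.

Proportion female at birth = 0.485.
Survival-weighted fertility by age (1·fₓ·Sₓ):
  26: 1 × 0.0587 × 0.983 = 0.05770
  27: 1 × 0.0774 × 0.968 = 0.07492
  28: 1 × 0.0777 × 0.963 = 0.07483
  29: 1 × 0.0891 × 0.951 = 0.08473
  30: 1 × 0.1210 × 0.949 = 0.11483
  31: 1 × 0.0955 × 0.931 = 0.08891
  32: 1 × 0.1143 × 0.919 = 0.10504
  33: 1 × 0.0913 × 0.913 = 0.08336
  34: 1 × 0.1013 × 0.900 = 0.09117
  35: 1 × 0.0896 × 0.885 = 0.07930
  36: 1 × 0.0771 × 0.878 = 0.06769
  37: 1 × 0.0483 × 0.870 = 0.04202
Sum = 0.96450
NRR = 0.485 × 0.96450 = 0.46778
With NRR below 1 the population is below replacement fertility.

0.468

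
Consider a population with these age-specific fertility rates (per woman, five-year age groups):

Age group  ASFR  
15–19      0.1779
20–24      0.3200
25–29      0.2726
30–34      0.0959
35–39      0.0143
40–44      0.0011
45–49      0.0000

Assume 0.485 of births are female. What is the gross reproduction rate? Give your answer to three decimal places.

2.138

Proportion female at birth = 0.485.
Sum of ASFRs = 0.1779 + 0.3200 + 0.2726 + 0.0959 + 0.0143 + 0.0011 + 0.0000 = 0.8818
TFR = 5 × 0.8818 = 4.409
GRR = 0.485 × 4.409 = 2.13837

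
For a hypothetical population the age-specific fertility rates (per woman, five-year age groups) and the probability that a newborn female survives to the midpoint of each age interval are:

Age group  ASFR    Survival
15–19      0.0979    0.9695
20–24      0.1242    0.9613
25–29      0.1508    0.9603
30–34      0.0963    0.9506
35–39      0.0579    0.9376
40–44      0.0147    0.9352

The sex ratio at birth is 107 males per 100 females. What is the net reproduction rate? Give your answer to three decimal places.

Proportion female at birth = 100 / (100 + 107) = 0.48309.
Each age group contributes 5 × ASFR × survival:
  15–19: 5 × 0.0979 × 0.9695 = 0.47457
  20–24: 5 × 0.1242 × 0.9613 = 0.59697
  25–29: 5 × 0.1508 × 0.9603 = 0.72407
  30–34: 5 × 0.0963 × 0.9506 = 0.45771
  35–39: 5 × 0.0579 × 0.9376 = 0.27144
  40–44: 5 × 0.0147 × 0.9352 = 0.06874
Sum = 2.59350
NRR = 0.48309 × 2.59350 = 1.25289
With NRR above 1 the population is above replacement fertility.

1.253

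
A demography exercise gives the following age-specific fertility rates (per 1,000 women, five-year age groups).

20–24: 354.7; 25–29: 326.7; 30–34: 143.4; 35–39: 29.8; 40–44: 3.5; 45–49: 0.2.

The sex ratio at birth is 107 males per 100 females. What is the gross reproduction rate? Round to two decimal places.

Proportion female at birth = 100 / (100 + 107) = 0.48309.
Sum of ASFRs = 354.7 + 326.7 + 143.4 + 29.8 + 3.5 + 0.2 = 858.3
TFR = 5 × 858.3 / 1000 = 4.2915
GRR = 0.48309 × 4.2915 = 2.07318

2.07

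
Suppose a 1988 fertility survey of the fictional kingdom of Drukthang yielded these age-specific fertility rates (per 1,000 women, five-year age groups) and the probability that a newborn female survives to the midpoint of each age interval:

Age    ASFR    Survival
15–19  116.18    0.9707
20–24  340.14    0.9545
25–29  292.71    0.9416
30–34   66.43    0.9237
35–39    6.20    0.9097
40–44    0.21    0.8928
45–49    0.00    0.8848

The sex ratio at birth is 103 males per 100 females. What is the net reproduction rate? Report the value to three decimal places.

1.922

Proportion female at birth = 100 / (100 + 103) = 0.49261.
Weighting each age-specific rate by interval width and survival:
  15–19: 5 × 116.18/1000 × 0.9707 = 0.56388
  20–24: 5 × 340.14/1000 × 0.9545 = 1.62332
  25–29: 5 × 292.71/1000 × 0.9416 = 1.37808
  30–34: 5 × 66.43/1000 × 0.9237 = 0.30681
  35–39: 5 × 6.20/1000 × 0.9097 = 0.02820
  40–44: 5 × 0.21/1000 × 0.8928 = 0.00094
  45–49: 5 × 0.00/1000 × 0.8848 = 0.00000
Sum = 3.90123
NRR = 0.49261 × 3.90123 = 1.92178
An NRR exceeding 1 indicates intrinsic growth under these rates.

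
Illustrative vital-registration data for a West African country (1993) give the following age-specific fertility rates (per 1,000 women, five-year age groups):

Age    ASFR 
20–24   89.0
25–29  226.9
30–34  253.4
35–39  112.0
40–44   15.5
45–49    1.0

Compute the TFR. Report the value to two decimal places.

Sum of ASFRs = 89.0 + 226.9 + 253.4 + 112.0 + 15.5 + 1.0 = 697.8
TFR = 5 × 697.8 / 1000 = 3.489

3.49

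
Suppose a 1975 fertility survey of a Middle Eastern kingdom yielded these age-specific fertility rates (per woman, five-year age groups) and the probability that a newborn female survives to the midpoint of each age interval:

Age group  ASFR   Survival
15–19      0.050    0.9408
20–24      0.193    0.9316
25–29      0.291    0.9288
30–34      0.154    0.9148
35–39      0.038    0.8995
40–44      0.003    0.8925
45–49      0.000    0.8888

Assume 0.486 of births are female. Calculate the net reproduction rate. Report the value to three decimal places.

1.640

Proportion female at birth = 0.486.
Weighting each age-specific rate by interval width and survival:
  15–19: 5 × 0.050 × 0.9408 = 0.23520
  20–24: 5 × 0.193 × 0.9316 = 0.89899
  25–29: 5 × 0.291 × 0.9288 = 1.35140
  30–34: 5 × 0.154 × 0.9148 = 0.70440
  35–39: 5 × 0.038 × 0.8995 = 0.17091
  40–44: 5 × 0.003 × 0.8925 = 0.01339
  45–49: 5 × 0.000 × 0.8888 = 0.00000
Sum = 3.37429
NRR = 0.486 × 3.37429 = 1.63990
An NRR exceeding 1 indicates intrinsic growth under these rates.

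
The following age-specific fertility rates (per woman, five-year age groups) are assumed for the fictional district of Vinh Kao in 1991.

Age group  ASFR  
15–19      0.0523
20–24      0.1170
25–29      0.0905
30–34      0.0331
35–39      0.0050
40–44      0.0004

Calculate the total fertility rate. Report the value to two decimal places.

1.49

Sum of ASFRs = 0.0523 + 0.1170 + 0.0905 + 0.0331 + 0.0050 + 0.0004 = 0.2983
TFR = 5 × 0.2983 = 1.4915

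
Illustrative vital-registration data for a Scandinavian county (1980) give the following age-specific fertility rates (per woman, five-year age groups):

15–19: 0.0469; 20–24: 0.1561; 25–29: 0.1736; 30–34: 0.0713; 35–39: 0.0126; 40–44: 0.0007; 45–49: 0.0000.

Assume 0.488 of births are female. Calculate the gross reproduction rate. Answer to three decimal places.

Proportion female at birth = 0.488.
Sum of ASFRs = 0.0469 + 0.1561 + 0.1736 + 0.0713 + 0.0126 + 0.0007 + 0.0000 = 0.4612
TFR = 5 × 0.4612 = 2.306
GRR = 0.488 × 2.306 = 1.12533

1.125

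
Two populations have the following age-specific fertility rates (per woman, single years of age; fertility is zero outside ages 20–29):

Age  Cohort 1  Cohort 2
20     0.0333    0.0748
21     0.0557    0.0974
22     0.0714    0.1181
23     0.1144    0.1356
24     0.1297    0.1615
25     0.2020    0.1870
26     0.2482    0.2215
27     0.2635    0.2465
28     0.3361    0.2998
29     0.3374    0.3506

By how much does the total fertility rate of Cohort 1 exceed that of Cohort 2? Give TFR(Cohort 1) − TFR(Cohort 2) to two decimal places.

Cohort 1:
  Sum of ASFRs = 0.0333 + 0.0557 + 0.0714 + 0.1144 + 0.1297 + 0.2020 + 0.2482 + 0.2635 + 0.3361 + 0.3374 = 1.7917
  TFR = 1.7917
Cohort 2:
  Sum of ASFRs = 0.0748 + 0.0974 + 0.1181 + 0.1356 + 0.1615 + 0.1870 + 0.2215 + 0.2465 + 0.2998 + 0.3506 = 1.8928
  TFR = 1.8928
Difference = 1.7917 − 1.8928 = -0.1011

-0.10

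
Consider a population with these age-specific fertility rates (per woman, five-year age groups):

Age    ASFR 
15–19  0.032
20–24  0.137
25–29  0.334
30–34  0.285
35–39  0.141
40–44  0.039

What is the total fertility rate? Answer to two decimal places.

4.84

Sum of ASFRs = 0.032 + 0.137 + 0.334 + 0.285 + 0.141 + 0.039 = 0.968
TFR = 5 × 0.968 = 4.84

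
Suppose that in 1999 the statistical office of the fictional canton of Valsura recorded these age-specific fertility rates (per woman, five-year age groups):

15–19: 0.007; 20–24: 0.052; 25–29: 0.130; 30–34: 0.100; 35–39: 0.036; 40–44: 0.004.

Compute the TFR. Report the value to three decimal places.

Sum of ASFRs = 0.007 + 0.052 + 0.130 + 0.100 + 0.036 + 0.004 = 0.329
TFR = 5 × 0.329 = 1.645

1.645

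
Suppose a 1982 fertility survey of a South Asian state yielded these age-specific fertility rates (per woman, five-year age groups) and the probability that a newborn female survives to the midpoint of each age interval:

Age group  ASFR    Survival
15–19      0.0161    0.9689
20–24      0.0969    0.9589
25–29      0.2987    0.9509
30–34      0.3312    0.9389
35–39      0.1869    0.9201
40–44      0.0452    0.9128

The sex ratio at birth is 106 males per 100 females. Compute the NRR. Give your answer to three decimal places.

Proportion female at birth = 100 / (100 + 106) = 0.48544.
Per-age-group product (5 × ASFR × survival probability):
  15–19: 5 × 0.0161 × 0.9689 = 0.07800
  20–24: 5 × 0.0969 × 0.9589 = 0.46459
  25–29: 5 × 0.2987 × 0.9509 = 1.42017
  30–34: 5 × 0.3312 × 0.9389 = 1.55482
  35–39: 5 × 0.1869 × 0.9201 = 0.85983
  40–44: 5 × 0.0452 × 0.9128 = 0.20629
Sum = 4.58370
NRR = 0.48544 × 4.58370 = 2.22511

2.225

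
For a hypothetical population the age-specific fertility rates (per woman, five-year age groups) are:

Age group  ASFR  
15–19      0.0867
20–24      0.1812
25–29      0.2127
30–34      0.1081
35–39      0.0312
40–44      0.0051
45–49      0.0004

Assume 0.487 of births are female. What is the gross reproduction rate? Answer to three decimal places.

Proportion female at birth = 0.487.
Sum of ASFRs = 0.0867 + 0.1812 + 0.2127 + 0.1081 + 0.0312 + 0.0051 + 0.0004 = 0.6254
TFR = 5 × 0.6254 = 3.127
GRR = 0.487 × 3.127 = 1.52285

1.523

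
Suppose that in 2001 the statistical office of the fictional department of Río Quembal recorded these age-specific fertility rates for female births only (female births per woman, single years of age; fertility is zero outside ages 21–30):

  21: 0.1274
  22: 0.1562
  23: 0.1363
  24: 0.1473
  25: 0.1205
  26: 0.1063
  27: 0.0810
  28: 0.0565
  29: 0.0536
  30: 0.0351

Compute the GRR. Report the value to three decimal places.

1.020

Sum of female ASFRs = 0.1274 + 0.1562 + 0.1363 + 0.1473 + 0.1205 + 0.1063 + 0.0810 + 0.0565 + 0.0536 + 0.0351 = 1.0202
GRR = 1.0202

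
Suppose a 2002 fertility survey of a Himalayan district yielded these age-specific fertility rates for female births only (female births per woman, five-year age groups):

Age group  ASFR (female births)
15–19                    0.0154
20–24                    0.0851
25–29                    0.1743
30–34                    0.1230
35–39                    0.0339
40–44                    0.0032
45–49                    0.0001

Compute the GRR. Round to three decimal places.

2.175

Sum of female ASFRs = 0.0154 + 0.0851 + 0.1743 + 0.1230 + 0.0339 + 0.0032 + 0.0001 = 0.4350
GRR = 5 × 0.4350 = 2.175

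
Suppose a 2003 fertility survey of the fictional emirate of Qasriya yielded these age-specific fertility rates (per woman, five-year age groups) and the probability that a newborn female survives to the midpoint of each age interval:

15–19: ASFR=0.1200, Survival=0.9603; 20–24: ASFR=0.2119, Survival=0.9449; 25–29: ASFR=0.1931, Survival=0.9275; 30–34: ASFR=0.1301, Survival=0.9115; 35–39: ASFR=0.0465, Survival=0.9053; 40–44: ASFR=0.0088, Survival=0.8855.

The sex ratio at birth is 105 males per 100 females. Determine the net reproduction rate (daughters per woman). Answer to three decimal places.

Proportion female at birth = 100 / (100 + 105) = 0.48780.
Weighting each age-specific rate by interval width and survival:
  15–19: 5 × 0.1200 × 0.9603 = 0.57618
  20–24: 5 × 0.2119 × 0.9449 = 1.00112
  25–29: 5 × 0.1931 × 0.9275 = 0.89550
  30–34: 5 × 0.1301 × 0.9115 = 0.59293
  35–39: 5 × 0.0465 × 0.9053 = 0.21048
  40–44: 5 × 0.0088 × 0.8855 = 0.03896
Sum = 3.31517
NRR = 0.48780 × 3.31517 = 1.61714

1.617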